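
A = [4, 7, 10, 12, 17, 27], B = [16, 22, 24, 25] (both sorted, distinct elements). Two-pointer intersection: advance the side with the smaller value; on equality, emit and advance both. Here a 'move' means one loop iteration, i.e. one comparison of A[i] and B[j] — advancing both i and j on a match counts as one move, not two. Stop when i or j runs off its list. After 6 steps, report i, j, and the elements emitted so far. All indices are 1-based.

i=6, j=2, emitted=[]

[i=1,j=1] 4<16 → i++
[i=2,j=1] 7<16 → i++
[i=3,j=1] 10<16 → i++
[i=4,j=1] 12<16 → i++
[i=5,j=1] 17>16 → j++
[i=5,j=2] 17<22 → i++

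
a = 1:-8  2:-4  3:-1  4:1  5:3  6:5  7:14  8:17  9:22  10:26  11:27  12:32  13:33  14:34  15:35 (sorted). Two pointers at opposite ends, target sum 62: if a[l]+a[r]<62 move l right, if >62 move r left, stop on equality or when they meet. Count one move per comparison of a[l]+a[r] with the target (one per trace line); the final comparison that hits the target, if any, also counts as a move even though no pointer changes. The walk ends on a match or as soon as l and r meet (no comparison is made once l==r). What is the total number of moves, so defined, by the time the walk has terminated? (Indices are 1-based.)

11 moves

[1,15] -8+35=27 <62 → l++
[2,15] -4+35=31 <62 → l++
[3,15] -1+35=34 <62 → l++
[4,15] 1+35=36 <62 → l++
[5,15] 3+35=38 <62 → l++
[6,15] 5+35=40 <62 → l++
[7,15] 14+35=49 <62 → l++
[8,15] 17+35=52 <62 → l++
[9,15] 22+35=57 <62 → l++
[10,15] 26+35=61 <62 → l++
[11,15] 27+35=62 → found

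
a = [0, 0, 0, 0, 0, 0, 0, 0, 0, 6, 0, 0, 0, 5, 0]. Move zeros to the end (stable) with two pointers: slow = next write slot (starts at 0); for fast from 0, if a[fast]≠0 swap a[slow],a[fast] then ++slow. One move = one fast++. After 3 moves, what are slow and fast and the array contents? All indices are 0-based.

(s=0,f=0) a[fast]=0 → fast++
(s=0,f=1) a[fast]=0 → fast++
(s=0,f=2) a[fast]=0 → fast++

slow=0, fast=3, a=[0, 0, 0, 0, 0, 0, 0, 0, 0, 6, 0, 0, 0, 5, 0]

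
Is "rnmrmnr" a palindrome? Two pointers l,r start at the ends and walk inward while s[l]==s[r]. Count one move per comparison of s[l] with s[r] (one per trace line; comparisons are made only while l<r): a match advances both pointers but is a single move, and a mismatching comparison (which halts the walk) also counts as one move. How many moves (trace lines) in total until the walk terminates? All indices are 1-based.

3 moves

[1,7] 'r'=='r' → l++,r--
[2,6] 'n'=='n' → l++,r--
[3,5] 'm'=='m' → l++,r--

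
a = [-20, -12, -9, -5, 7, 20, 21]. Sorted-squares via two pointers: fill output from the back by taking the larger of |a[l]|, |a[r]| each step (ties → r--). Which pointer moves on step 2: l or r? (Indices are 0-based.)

[0,6] |-20|<=|21| out[6]=441 → r--
[0,5] |-20|<=|20| out[5]=400 → r--

r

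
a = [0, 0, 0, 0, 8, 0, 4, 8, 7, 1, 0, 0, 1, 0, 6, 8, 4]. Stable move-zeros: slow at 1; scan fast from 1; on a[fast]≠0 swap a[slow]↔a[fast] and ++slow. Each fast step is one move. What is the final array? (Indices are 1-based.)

[8, 4, 8, 7, 1, 1, 6, 8, 4, 0, 0, 0, 0, 0, 0, 0, 0]

slow=1 fast=1: a[fast]=0, fast++
slow=1 fast=2: a[fast]=0, fast++
slow=1 fast=3: a[fast]=0, fast++
slow=1 fast=4: a[fast]=0, fast++
slow=1 fast=5: a[fast]=8≠0 swap→a[1]=8, slow++,fast++
slow=2 fast=6: a[fast]=0, fast++
slow=2 fast=7: a[fast]=4≠0 swap→a[2]=4, slow++,fast++
slow=3 fast=8: a[fast]=8≠0 swap→a[3]=8, slow++,fast++
slow=4 fast=9: a[fast]=7≠0 swap→a[4]=7, slow++,fast++
slow=5 fast=10: a[fast]=1≠0 swap→a[5]=1, slow++,fast++
slow=6 fast=11: a[fast]=0, fast++
slow=6 fast=12: a[fast]=0, fast++
slow=6 fast=13: a[fast]=1≠0 swap→a[6]=1, slow++,fast++
slow=7 fast=14: a[fast]=0, fast++
slow=7 fast=15: a[fast]=6≠0 swap→a[7]=6, slow++,fast++
slow=8 fast=16: a[fast]=8≠0 swap→a[8]=8, slow++,fast++
slow=9 fast=17: a[fast]=4≠0 swap→a[9]=4, slow++,fast++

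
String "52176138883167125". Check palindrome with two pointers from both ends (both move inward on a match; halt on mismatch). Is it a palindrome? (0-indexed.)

l=0 r=16: '5'=='5', l++,r--
l=1 r=15: '2'=='2', l++,r--
l=2 r=14: '1'=='1', l++,r--
l=3 r=13: '7'=='7', l++,r--
l=4 r=12: '6'=='6', l++,r--
l=5 r=11: '1'=='1', l++,r--
l=6 r=10: '3'=='3', l++,r--
l=7 r=9: '8'=='8', l++,r--

palindrome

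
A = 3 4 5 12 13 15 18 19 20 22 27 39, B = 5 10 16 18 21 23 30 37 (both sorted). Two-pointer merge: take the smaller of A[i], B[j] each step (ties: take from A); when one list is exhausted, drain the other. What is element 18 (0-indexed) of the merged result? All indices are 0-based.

i=0 j=0: A[i]=3<=B[j]=5 take 3, i++
i=1 j=0: A[i]=4<=B[j]=5 take 4, i++
i=2 j=0: A[i]=5<=B[j]=5 take 5, i++
i=3 j=0: A[i]=12>B[j]=5 take 5, j++
i=3 j=1: A[i]=12>B[j]=10 take 10, j++
i=3 j=2: A[i]=12<=B[j]=16 take 12, i++
i=4 j=2: A[i]=13<=B[j]=16 take 13, i++
i=5 j=2: A[i]=15<=B[j]=16 take 15, i++
i=6 j=2: A[i]=18>B[j]=16 take 16, j++
i=6 j=3: A[i]=18<=B[j]=18 take 18, i++
i=7 j=3: A[i]=19>B[j]=18 take 18, j++
i=7 j=4: A[i]=19<=B[j]=21 take 19, i++
i=8 j=4: A[i]=20<=B[j]=21 take 20, i++
i=9 j=4: A[i]=22>B[j]=21 take 21, j++
i=9 j=5: A[i]=22<=B[j]=23 take 22, i++
i=10 j=5: A[i]=27>B[j]=23 take 23, j++
i=10 j=6: A[i]=27<=B[j]=30 take 27, i++
i=11 j=6: A[i]=39>B[j]=30 take 30, j++
i=11 j=7: A[i]=39>B[j]=37 take 37, j++
i=11 j=8: B done, take A[i]=39, i++

merged[18] = 37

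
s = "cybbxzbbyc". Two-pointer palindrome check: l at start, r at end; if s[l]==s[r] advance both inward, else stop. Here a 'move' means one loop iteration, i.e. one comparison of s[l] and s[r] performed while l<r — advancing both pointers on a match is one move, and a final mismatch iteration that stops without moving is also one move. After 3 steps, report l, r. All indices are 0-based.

l=0 r=9: 'c'=='c', l++,r--
l=1 r=8: 'y'=='y', l++,r--
l=2 r=7: 'b'=='b', l++,r--

l=3, r=6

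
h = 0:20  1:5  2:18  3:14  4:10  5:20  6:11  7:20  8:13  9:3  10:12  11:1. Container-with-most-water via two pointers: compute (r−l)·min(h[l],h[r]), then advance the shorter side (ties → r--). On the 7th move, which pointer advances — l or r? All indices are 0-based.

[0,11] min(20,1)*11=11 best=11 * → r--
[0,10] min(20,12)*10=120 best=120 * → r--
[0,9] min(20,3)*9=27 best=120 → r--
[0,8] min(20,13)*8=104 best=120 → r--
[0,7] min(20,20)*7=140 best=140 * → r--
[0,6] min(20,11)*6=66 best=140 → r--
[0,5] min(20,20)*5=100 best=140 → r--

r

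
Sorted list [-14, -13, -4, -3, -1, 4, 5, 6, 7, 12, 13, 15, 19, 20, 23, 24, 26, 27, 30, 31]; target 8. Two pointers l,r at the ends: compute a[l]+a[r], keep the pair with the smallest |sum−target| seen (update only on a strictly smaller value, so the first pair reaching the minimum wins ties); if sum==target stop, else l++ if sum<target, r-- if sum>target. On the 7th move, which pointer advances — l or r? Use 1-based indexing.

l=1 r=20: -14+31=17 d=9 *, r--
l=1 r=19: -14+30=16 d=8 *, r--
l=1 r=18: -14+27=13 d=5 *, r--
l=1 r=17: -14+26=12 d=4 *, r--
l=1 r=16: -14+24=10 d=2 *, r--
l=1 r=15: -14+23=9 d=1 *, r--
l=1 r=14: -14+20=6 d=2, l++

l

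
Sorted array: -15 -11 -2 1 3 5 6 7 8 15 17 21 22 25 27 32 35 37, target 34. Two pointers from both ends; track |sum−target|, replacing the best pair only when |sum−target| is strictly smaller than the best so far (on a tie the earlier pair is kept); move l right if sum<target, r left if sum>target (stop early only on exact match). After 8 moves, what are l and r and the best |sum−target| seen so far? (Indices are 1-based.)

[1,18] -15+37=22 d=12 * → l++
[2,18] -11+37=26 d=8 * → l++
[3,18] -2+37=35 d=1 * → r--
[3,17] -2+35=33 d=1 → l++
[4,17] 1+35=36 d=2 → r--
[4,16] 1+32=33 d=1 → l++
[5,16] 3+32=35 d=1 → r--
[5,15] 3+27=30 d=4 → l++

l=6, r=15, best |Δ|=1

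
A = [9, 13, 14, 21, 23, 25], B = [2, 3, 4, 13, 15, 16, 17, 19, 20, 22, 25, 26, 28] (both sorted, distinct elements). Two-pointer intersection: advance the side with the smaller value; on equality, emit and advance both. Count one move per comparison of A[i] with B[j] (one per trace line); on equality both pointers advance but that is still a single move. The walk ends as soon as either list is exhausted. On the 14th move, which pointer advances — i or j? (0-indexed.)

i

i=0 j=0: 9>2, j++
i=0 j=1: 9>3, j++
i=0 j=2: 9>4, j++
i=0 j=3: 9<13, i++
i=1 j=3: 13==13 emit, i++,j++
i=2 j=4: 14<15, i++
i=3 j=4: 21>15, j++
i=3 j=5: 21>16, j++
i=3 j=6: 21>17, j++
i=3 j=7: 21>19, j++
i=3 j=8: 21>20, j++
i=3 j=9: 21<22, i++
i=4 j=9: 23>22, j++
i=4 j=10: 23<25, i++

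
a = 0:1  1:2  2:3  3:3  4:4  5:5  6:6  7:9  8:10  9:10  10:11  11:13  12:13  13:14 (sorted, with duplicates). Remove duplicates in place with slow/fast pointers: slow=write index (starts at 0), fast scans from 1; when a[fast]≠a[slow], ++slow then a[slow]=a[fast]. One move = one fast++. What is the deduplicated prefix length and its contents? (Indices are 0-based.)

(s=0,f=1) a[fast]=2≠a[slow]=1 write a[1]=2 → slow++,fast++
(s=1,f=2) a[fast]=3≠a[slow]=2 write a[2]=3 → slow++,fast++
(s=2,f=3) a[fast]=3=a[slow] dup → fast++
(s=2,f=4) a[fast]=4≠a[slow]=3 write a[3]=4 → slow++,fast++
(s=3,f=5) a[fast]=5≠a[slow]=4 write a[4]=5 → slow++,fast++
(s=4,f=6) a[fast]=6≠a[slow]=5 write a[5]=6 → slow++,fast++
(s=5,f=7) a[fast]=9≠a[slow]=6 write a[6]=9 → slow++,fast++
(s=6,f=8) a[fast]=10≠a[slow]=9 write a[7]=10 → slow++,fast++
(s=7,f=9) a[fast]=10=a[slow] dup → fast++
(s=7,f=10) a[fast]=11≠a[slow]=10 write a[8]=11 → slow++,fast++
(s=8,f=11) a[fast]=13≠a[slow]=11 write a[9]=13 → slow++,fast++
(s=9,f=12) a[fast]=13=a[slow] dup → fast++
(s=9,f=13) a[fast]=14≠a[slow]=13 write a[10]=14 → slow++,fast++

length 11; prefix = [1, 2, 3, 4, 5, 6, 9, 10, 11, 13, 14]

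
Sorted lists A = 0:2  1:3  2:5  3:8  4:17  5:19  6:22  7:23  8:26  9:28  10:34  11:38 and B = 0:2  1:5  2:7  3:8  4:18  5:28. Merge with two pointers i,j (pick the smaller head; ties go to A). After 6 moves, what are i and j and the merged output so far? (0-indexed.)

i=3, j=3, merged so far=[2, 2, 3, 5, 5, 7]

[i=0,j=0] A[i]=2<=B[j]=2 take 2 → i++
[i=1,j=0] A[i]=3>B[j]=2 take 2 → j++
[i=1,j=1] A[i]=3<=B[j]=5 take 3 → i++
[i=2,j=1] A[i]=5<=B[j]=5 take 5 → i++
[i=3,j=1] A[i]=8>B[j]=5 take 5 → j++
[i=3,j=2] A[i]=8>B[j]=7 take 7 → j++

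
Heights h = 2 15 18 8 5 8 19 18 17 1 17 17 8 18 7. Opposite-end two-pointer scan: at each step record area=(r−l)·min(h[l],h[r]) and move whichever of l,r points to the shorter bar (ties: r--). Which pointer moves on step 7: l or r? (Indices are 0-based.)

l=0 r=14: min(2,7)*14=28 best=28 *, l++
l=1 r=14: min(15,7)*13=91 best=91 *, r--
l=1 r=13: min(15,18)*12=180 best=180 *, l++
l=2 r=13: min(18,18)*11=198 best=198 *, r--
l=2 r=12: min(18,8)*10=80 best=198, r--
l=2 r=11: min(18,17)*9=153 best=198, r--
l=2 r=10: min(18,17)*8=136 best=198, r--

r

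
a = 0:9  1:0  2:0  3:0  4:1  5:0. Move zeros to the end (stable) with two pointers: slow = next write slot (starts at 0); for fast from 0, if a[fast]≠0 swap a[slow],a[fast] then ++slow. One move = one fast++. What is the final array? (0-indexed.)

[9, 1, 0, 0, 0, 0]

(s=0,f=0) a[fast]=9≠0 swap→a[0]=9 → slow++,fast++
(s=1,f=1) a[fast]=0 → fast++
(s=1,f=2) a[fast]=0 → fast++
(s=1,f=3) a[fast]=0 → fast++
(s=1,f=4) a[fast]=1≠0 swap→a[1]=1 → slow++,fast++
(s=2,f=5) a[fast]=0 → fast++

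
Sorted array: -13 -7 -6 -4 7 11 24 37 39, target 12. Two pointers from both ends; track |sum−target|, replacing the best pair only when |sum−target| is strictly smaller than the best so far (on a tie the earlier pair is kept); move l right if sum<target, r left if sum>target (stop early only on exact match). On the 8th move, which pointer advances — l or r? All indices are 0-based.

r

l=0 r=8: -13+39=26 d=14 *, r--
l=0 r=7: -13+37=24 d=12 *, r--
l=0 r=6: -13+24=11 d=1 *, l++
l=1 r=6: -7+24=17 d=5, r--
l=1 r=5: -7+11=4 d=8, l++
l=2 r=5: -6+11=5 d=7, l++
l=3 r=5: -4+11=7 d=5, l++
l=4 r=5: 7+11=18 d=6, r--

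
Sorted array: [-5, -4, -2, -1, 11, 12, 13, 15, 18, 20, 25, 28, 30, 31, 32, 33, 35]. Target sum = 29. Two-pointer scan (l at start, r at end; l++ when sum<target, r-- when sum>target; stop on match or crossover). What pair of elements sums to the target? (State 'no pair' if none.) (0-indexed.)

(-4, 33)

[0,16] -5+35=30 >29 → r--
[0,15] -5+33=28 <29 → l++
[1,15] -4+33=29 → found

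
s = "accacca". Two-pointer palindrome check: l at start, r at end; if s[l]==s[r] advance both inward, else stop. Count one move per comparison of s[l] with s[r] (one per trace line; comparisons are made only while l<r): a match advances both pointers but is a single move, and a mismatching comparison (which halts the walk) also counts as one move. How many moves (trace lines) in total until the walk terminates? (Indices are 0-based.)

[0,6] 'a'=='a' → l++,r--
[1,5] 'c'=='c' → l++,r--
[2,4] 'c'=='c' → l++,r--

3 moves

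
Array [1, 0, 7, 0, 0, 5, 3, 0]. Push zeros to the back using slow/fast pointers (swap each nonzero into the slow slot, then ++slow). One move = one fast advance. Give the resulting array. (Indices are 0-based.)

[1, 7, 5, 3, 0, 0, 0, 0]

(s=0,f=0) a[fast]=1≠0 swap→a[0]=1 → slow++,fast++
(s=1,f=1) a[fast]=0 → fast++
(s=1,f=2) a[fast]=7≠0 swap→a[1]=7 → slow++,fast++
(s=2,f=3) a[fast]=0 → fast++
(s=2,f=4) a[fast]=0 → fast++
(s=2,f=5) a[fast]=5≠0 swap→a[2]=5 → slow++,fast++
(s=3,f=6) a[fast]=3≠0 swap→a[3]=3 → slow++,fast++
(s=4,f=7) a[fast]=0 → fast++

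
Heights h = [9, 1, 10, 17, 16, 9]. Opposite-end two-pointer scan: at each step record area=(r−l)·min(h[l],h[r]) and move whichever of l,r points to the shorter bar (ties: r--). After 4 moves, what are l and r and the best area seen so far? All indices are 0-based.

l=0 r=5: min(9,9)*5=45 best=45 *, r--
l=0 r=4: min(9,16)*4=36 best=45, l++
l=1 r=4: min(1,16)*3=3 best=45, l++
l=2 r=4: min(10,16)*2=20 best=45, l++

l=3, r=4, best area=45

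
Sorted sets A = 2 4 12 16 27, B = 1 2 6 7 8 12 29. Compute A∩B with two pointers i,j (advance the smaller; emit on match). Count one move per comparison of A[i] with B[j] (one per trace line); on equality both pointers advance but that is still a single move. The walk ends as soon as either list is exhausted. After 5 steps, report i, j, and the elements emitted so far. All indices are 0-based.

[i=0,j=0] 2>1 → j++
[i=0,j=1] 2==2 emit → i++,j++
[i=1,j=2] 4<6 → i++
[i=2,j=2] 12>6 → j++
[i=2,j=3] 12>7 → j++

i=2, j=4, emitted=[2]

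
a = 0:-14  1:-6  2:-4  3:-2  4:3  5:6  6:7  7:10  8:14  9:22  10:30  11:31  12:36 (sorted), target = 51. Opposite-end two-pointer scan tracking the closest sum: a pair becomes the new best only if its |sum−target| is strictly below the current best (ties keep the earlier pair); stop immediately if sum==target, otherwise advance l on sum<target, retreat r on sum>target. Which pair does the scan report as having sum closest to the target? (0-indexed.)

[0,12] -14+36=22 d=29 * → l++
[1,12] -6+36=30 d=21 * → l++
[2,12] -4+36=32 d=19 * → l++
[3,12] -2+36=34 d=17 * → l++
[4,12] 3+36=39 d=12 * → l++
[5,12] 6+36=42 d=9 * → l++
[6,12] 7+36=43 d=8 * → l++
[7,12] 10+36=46 d=5 * → l++
[8,12] 14+36=50 d=1 * → l++
[9,12] 22+36=58 d=7 → r--
[9,11] 22+31=53 d=2 → r--
[9,10] 22+30=52 d=1 → r--

pair (14, 36) with sum 50 (|Δ|=1)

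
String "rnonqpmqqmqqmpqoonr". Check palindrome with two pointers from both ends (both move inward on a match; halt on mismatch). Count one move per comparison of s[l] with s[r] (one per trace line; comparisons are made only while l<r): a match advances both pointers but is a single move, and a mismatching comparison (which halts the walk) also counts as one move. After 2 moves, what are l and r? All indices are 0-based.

l=0 r=18: 'r'=='r', l++,r--
l=1 r=17: 'n'=='n', l++,r--

l=2, r=16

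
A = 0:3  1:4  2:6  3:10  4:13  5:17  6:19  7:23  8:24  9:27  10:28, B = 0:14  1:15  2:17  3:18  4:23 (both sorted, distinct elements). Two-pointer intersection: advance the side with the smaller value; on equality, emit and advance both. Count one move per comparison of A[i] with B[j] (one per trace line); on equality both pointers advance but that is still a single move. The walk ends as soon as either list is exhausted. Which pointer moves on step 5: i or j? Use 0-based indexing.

i

i=0 j=0: 3<14, i++
i=1 j=0: 4<14, i++
i=2 j=0: 6<14, i++
i=3 j=0: 10<14, i++
i=4 j=0: 13<14, i++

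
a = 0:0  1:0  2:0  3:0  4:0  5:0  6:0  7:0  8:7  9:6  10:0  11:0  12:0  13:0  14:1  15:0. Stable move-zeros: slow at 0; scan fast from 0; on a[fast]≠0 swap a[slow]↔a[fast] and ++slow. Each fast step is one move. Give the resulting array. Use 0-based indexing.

[7, 6, 1, 0, 0, 0, 0, 0, 0, 0, 0, 0, 0, 0, 0, 0]

(s=0,f=0) a[fast]=0 → fast++
(s=0,f=1) a[fast]=0 → fast++
(s=0,f=2) a[fast]=0 → fast++
(s=0,f=3) a[fast]=0 → fast++
(s=0,f=4) a[fast]=0 → fast++
(s=0,f=5) a[fast]=0 → fast++
(s=0,f=6) a[fast]=0 → fast++
(s=0,f=7) a[fast]=0 → fast++
(s=0,f=8) a[fast]=7≠0 swap→a[0]=7 → slow++,fast++
(s=1,f=9) a[fast]=6≠0 swap→a[1]=6 → slow++,fast++
(s=2,f=10) a[fast]=0 → fast++
(s=2,f=11) a[fast]=0 → fast++
(s=2,f=12) a[fast]=0 → fast++
(s=2,f=13) a[fast]=0 → fast++
(s=2,f=14) a[fast]=1≠0 swap→a[2]=1 → slow++,fast++
(s=3,f=15) a[fast]=0 → fast++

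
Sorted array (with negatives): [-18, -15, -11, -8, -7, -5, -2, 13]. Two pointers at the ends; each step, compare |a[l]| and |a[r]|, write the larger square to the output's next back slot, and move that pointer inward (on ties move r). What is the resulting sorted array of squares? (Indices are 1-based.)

[1,8] |-18|>|13| out[8]=324 → l++
[2,8] |-15|>|13| out[7]=225 → l++
[3,8] |-11|<=|13| out[6]=169 → r--
[3,7] |-11|>|-2| out[5]=121 → l++
[4,7] |-8|>|-2| out[4]=64 → l++
[5,7] |-7|>|-2| out[3]=49 → l++
[6,7] |-5|>|-2| out[2]=25 → l++
[7,7] |-2|<=|-2| out[1]=4 → r--

[4, 25, 49, 64, 121, 169, 225, 324]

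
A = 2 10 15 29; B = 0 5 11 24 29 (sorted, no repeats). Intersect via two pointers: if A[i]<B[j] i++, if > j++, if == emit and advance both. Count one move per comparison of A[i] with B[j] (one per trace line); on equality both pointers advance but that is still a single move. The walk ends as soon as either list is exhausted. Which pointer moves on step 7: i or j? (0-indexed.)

j

[i=0,j=0] 2>0 → j++
[i=0,j=1] 2<5 → i++
[i=1,j=1] 10>5 → j++
[i=1,j=2] 10<11 → i++
[i=2,j=2] 15>11 → j++
[i=2,j=3] 15<24 → i++
[i=3,j=3] 29>24 → j++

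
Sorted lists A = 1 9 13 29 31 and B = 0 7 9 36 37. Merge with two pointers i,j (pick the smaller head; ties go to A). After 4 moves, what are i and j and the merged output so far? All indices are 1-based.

i=3, j=3, merged so far=[0, 1, 7, 9]

i=1 j=1: A[i]=1>B[j]=0 take 0, j++
i=1 j=2: A[i]=1<=B[j]=7 take 1, i++
i=2 j=2: A[i]=9>B[j]=7 take 7, j++
i=2 j=3: A[i]=9<=B[j]=9 take 9, i++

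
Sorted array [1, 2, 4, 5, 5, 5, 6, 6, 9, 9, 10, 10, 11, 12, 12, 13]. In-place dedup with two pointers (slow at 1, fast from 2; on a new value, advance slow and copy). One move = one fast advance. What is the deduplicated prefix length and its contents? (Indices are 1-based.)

(s=1,f=2) a[fast]=2≠a[slow]=1 write a[2]=2 → slow++,fast++
(s=2,f=3) a[fast]=4≠a[slow]=2 write a[3]=4 → slow++,fast++
(s=3,f=4) a[fast]=5≠a[slow]=4 write a[4]=5 → slow++,fast++
(s=4,f=5) a[fast]=5=a[slow] dup → fast++
(s=4,f=6) a[fast]=5=a[slow] dup → fast++
(s=4,f=7) a[fast]=6≠a[slow]=5 write a[5]=6 → slow++,fast++
(s=5,f=8) a[fast]=6=a[slow] dup → fast++
(s=5,f=9) a[fast]=9≠a[slow]=6 write a[6]=9 → slow++,fast++
(s=6,f=10) a[fast]=9=a[slow] dup → fast++
(s=6,f=11) a[fast]=10≠a[slow]=9 write a[7]=10 → slow++,fast++
(s=7,f=12) a[fast]=10=a[slow] dup → fast++
(s=7,f=13) a[fast]=11≠a[slow]=10 write a[8]=11 → slow++,fast++
(s=8,f=14) a[fast]=12≠a[slow]=11 write a[9]=12 → slow++,fast++
(s=9,f=15) a[fast]=12=a[slow] dup → fast++
(s=9,f=16) a[fast]=13≠a[slow]=12 write a[10]=13 → slow++,fast++

length 10; prefix = [1, 2, 4, 5, 6, 9, 10, 11, 12, 13]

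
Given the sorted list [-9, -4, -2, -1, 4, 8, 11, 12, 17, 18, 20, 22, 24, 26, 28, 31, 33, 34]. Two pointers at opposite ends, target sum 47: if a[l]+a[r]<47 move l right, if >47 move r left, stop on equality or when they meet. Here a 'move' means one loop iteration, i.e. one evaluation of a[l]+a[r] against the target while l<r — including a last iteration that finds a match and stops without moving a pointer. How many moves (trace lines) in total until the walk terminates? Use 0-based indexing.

l=0 r=17: -9+34=25 <47, l++
l=1 r=17: -4+34=30 <47, l++
l=2 r=17: -2+34=32 <47, l++
l=3 r=17: -1+34=33 <47, l++
l=4 r=17: 4+34=38 <47, l++
l=5 r=17: 8+34=42 <47, l++
l=6 r=17: 11+34=45 <47, l++
l=7 r=17: 12+34=46 <47, l++
l=8 r=17: 17+34=51 >47, r--
l=8 r=16: 17+33=50 >47, r--
l=8 r=15: 17+31=48 >47, r--
l=8 r=14: 17+28=45 <47, l++
l=9 r=14: 18+28=46 <47, l++
l=10 r=14: 20+28=48 >47, r--
l=10 r=13: 20+26=46 <47, l++
l=11 r=13: 22+26=48 >47, r--
l=11 r=12: 22+24=46 <47, l++

17 moves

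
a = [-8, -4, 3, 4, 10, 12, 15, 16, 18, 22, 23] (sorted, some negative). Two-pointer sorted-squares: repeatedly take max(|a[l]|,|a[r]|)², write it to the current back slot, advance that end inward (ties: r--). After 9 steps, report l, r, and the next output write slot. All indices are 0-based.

l=0 r=10: |-8|<=|23| out[10]=529, r--
l=0 r=9: |-8|<=|22| out[9]=484, r--
l=0 r=8: |-8|<=|18| out[8]=324, r--
l=0 r=7: |-8|<=|16| out[7]=256, r--
l=0 r=6: |-8|<=|15| out[6]=225, r--
l=0 r=5: |-8|<=|12| out[5]=144, r--
l=0 r=4: |-8|<=|10| out[4]=100, r--
l=0 r=3: |-8|>|4| out[3]=64, l++
l=1 r=3: |-4|<=|4| out[2]=16, r--

l=1, r=2, next write slot=1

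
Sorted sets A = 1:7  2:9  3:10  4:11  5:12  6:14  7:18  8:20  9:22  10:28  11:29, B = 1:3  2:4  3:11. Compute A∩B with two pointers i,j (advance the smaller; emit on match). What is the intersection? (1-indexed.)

intersection = [11]

i=1 j=1: 7>3, j++
i=1 j=2: 7>4, j++
i=1 j=3: 7<11, i++
i=2 j=3: 9<11, i++
i=3 j=3: 10<11, i++
i=4 j=3: 11==11 emit, i++,j++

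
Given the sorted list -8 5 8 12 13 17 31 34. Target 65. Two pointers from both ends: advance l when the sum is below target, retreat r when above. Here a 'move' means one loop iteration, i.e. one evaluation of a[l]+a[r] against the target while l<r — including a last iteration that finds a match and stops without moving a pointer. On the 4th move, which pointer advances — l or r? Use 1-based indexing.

l

l=1 r=8: -8+34=26 <65, l++
l=2 r=8: 5+34=39 <65, l++
l=3 r=8: 8+34=42 <65, l++
l=4 r=8: 12+34=46 <65, l++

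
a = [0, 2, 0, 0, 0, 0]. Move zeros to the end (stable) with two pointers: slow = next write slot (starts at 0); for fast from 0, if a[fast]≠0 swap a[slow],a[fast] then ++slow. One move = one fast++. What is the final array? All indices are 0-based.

[2, 0, 0, 0, 0, 0]

slow=0 fast=0: a[fast]=0, fast++
slow=0 fast=1: a[fast]=2≠0 swap→a[0]=2, slow++,fast++
slow=1 fast=2: a[fast]=0, fast++
slow=1 fast=3: a[fast]=0, fast++
slow=1 fast=4: a[fast]=0, fast++
slow=1 fast=5: a[fast]=0, fast++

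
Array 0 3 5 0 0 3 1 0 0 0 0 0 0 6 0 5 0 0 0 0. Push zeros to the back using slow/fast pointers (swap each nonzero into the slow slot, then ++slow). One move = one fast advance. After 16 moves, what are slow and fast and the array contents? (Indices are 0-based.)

slow=0 fast=0: a[fast]=0, fast++
slow=0 fast=1: a[fast]=3≠0 swap→a[0]=3, slow++,fast++
slow=1 fast=2: a[fast]=5≠0 swap→a[1]=5, slow++,fast++
slow=2 fast=3: a[fast]=0, fast++
slow=2 fast=4: a[fast]=0, fast++
slow=2 fast=5: a[fast]=3≠0 swap→a[2]=3, slow++,fast++
slow=3 fast=6: a[fast]=1≠0 swap→a[3]=1, slow++,fast++
slow=4 fast=7: a[fast]=0, fast++
slow=4 fast=8: a[fast]=0, fast++
slow=4 fast=9: a[fast]=0, fast++
slow=4 fast=10: a[fast]=0, fast++
slow=4 fast=11: a[fast]=0, fast++
slow=4 fast=12: a[fast]=0, fast++
slow=4 fast=13: a[fast]=6≠0 swap→a[4]=6, slow++,fast++
slow=5 fast=14: a[fast]=0, fast++
slow=5 fast=15: a[fast]=5≠0 swap→a[5]=5, slow++,fast++

slow=6, fast=16, a=[3, 5, 3, 1, 6, 5, 0, 0, 0, 0, 0, 0, 0, 0, 0, 0, 0, 0, 0, 0]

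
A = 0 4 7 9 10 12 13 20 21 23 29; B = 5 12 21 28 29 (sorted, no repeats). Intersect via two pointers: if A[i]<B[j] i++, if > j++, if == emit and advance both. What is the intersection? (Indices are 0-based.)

i=0 j=0: 0<5, i++
i=1 j=0: 4<5, i++
i=2 j=0: 7>5, j++
i=2 j=1: 7<12, i++
i=3 j=1: 9<12, i++
i=4 j=1: 10<12, i++
i=5 j=1: 12==12 emit, i++,j++
i=6 j=2: 13<21, i++
i=7 j=2: 20<21, i++
i=8 j=2: 21==21 emit, i++,j++
i=9 j=3: 23<28, i++
i=10 j=3: 29>28, j++
i=10 j=4: 29==29 emit, i++,j++

intersection = [12, 21, 29]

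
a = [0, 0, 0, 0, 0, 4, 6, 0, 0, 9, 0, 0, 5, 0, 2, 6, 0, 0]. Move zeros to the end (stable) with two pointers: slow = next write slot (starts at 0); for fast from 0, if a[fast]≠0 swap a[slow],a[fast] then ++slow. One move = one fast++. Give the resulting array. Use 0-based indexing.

slow=0 fast=0: a[fast]=0, fast++
slow=0 fast=1: a[fast]=0, fast++
slow=0 fast=2: a[fast]=0, fast++
slow=0 fast=3: a[fast]=0, fast++
slow=0 fast=4: a[fast]=0, fast++
slow=0 fast=5: a[fast]=4≠0 swap→a[0]=4, slow++,fast++
slow=1 fast=6: a[fast]=6≠0 swap→a[1]=6, slow++,fast++
slow=2 fast=7: a[fast]=0, fast++
slow=2 fast=8: a[fast]=0, fast++
slow=2 fast=9: a[fast]=9≠0 swap→a[2]=9, slow++,fast++
slow=3 fast=10: a[fast]=0, fast++
slow=3 fast=11: a[fast]=0, fast++
slow=3 fast=12: a[fast]=5≠0 swap→a[3]=5, slow++,fast++
slow=4 fast=13: a[fast]=0, fast++
slow=4 fast=14: a[fast]=2≠0 swap→a[4]=2, slow++,fast++
slow=5 fast=15: a[fast]=6≠0 swap→a[5]=6, slow++,fast++
slow=6 fast=16: a[fast]=0, fast++
slow=6 fast=17: a[fast]=0, fast++

[4, 6, 9, 5, 2, 6, 0, 0, 0, 0, 0, 0, 0, 0, 0, 0, 0, 0]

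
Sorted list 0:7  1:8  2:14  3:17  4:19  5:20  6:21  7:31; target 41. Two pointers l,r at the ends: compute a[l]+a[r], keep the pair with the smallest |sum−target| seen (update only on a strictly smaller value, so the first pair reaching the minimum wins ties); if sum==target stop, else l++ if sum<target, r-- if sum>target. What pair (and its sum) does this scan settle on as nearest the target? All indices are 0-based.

[0,7] 7+31=38 d=3 * → l++
[1,7] 8+31=39 d=2 * → l++
[2,7] 14+31=45 d=4 → r--
[2,6] 14+21=35 d=6 → l++
[3,6] 17+21=38 d=3 → l++
[4,6] 19+21=40 d=1 * → l++
[5,6] 20+21=41 d=0 * → stop

pair (20, 21) with sum 41 (|Δ|=0)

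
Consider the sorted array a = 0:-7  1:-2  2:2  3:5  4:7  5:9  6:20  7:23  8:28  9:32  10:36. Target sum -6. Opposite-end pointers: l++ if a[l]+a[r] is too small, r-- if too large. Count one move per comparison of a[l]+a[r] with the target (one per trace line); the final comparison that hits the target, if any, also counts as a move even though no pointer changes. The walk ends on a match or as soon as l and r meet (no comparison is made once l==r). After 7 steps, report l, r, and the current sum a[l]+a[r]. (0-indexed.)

l=0 r=10: -7+36=29 >-6, r--
l=0 r=9: -7+32=25 >-6, r--
l=0 r=8: -7+28=21 >-6, r--
l=0 r=7: -7+23=16 >-6, r--
l=0 r=6: -7+20=13 >-6, r--
l=0 r=5: -7+9=2 >-6, r--
l=0 r=4: -7+7=0 >-6, r--

l=0, r=3, sum=-2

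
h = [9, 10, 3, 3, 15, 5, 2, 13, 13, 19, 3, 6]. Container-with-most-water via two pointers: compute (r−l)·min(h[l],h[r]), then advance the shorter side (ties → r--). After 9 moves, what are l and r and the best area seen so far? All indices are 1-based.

l=8, r=10, best area=81

[1,12] min(9,6)*11=66 best=66 * → r--
[1,11] min(9,3)*10=30 best=66 → r--
[1,10] min(9,19)*9=81 best=81 * → l++
[2,10] min(10,19)*8=80 best=81 → l++
[3,10] min(3,19)*7=21 best=81 → l++
[4,10] min(3,19)*6=18 best=81 → l++
[5,10] min(15,19)*5=75 best=81 → l++
[6,10] min(5,19)*4=20 best=81 → l++
[7,10] min(2,19)*3=6 best=81 → l++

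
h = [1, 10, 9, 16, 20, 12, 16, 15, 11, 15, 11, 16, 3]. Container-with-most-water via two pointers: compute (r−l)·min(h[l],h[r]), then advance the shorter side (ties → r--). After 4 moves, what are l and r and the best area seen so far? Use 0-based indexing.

l=0 r=12: min(1,3)*12=12 best=12 *, l++
l=1 r=12: min(10,3)*11=33 best=33 *, r--
l=1 r=11: min(10,16)*10=100 best=100 *, l++
l=2 r=11: min(9,16)*9=81 best=100, l++

l=3, r=11, best area=100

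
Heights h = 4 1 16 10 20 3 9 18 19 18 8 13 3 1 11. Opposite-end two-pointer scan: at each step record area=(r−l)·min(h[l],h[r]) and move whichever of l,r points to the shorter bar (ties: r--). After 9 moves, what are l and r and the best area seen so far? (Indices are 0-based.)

l=4, r=9, best area=132

l=0 r=14: min(4,11)*14=56 best=56 *, l++
l=1 r=14: min(1,11)*13=13 best=56, l++
l=2 r=14: min(16,11)*12=132 best=132 *, r--
l=2 r=13: min(16,1)*11=11 best=132, r--
l=2 r=12: min(16,3)*10=30 best=132, r--
l=2 r=11: min(16,13)*9=117 best=132, r--
l=2 r=10: min(16,8)*8=64 best=132, r--
l=2 r=9: min(16,18)*7=112 best=132, l++
l=3 r=9: min(10,18)*6=60 best=132, l++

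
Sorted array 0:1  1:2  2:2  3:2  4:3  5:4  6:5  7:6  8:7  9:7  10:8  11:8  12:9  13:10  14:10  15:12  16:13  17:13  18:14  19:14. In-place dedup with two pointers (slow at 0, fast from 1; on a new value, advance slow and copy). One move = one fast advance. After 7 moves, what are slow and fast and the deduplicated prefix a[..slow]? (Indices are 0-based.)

slow=5, fast=8, prefix=[1, 2, 3, 4, 5, 6]

(s=0,f=1) a[fast]=2≠a[slow]=1 write a[1]=2 → slow++,fast++
(s=1,f=2) a[fast]=2=a[slow] dup → fast++
(s=1,f=3) a[fast]=2=a[slow] dup → fast++
(s=1,f=4) a[fast]=3≠a[slow]=2 write a[2]=3 → slow++,fast++
(s=2,f=5) a[fast]=4≠a[slow]=3 write a[3]=4 → slow++,fast++
(s=3,f=6) a[fast]=5≠a[slow]=4 write a[4]=5 → slow++,fast++
(s=4,f=7) a[fast]=6≠a[slow]=5 write a[5]=6 → slow++,fast++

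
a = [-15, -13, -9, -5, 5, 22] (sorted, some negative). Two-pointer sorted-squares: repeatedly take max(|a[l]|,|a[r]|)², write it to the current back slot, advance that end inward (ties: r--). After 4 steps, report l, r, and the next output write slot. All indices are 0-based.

l=3, r=4, next write slot=1

[0,5] |-15|<=|22| out[5]=484 → r--
[0,4] |-15|>|5| out[4]=225 → l++
[1,4] |-13|>|5| out[3]=169 → l++
[2,4] |-9|>|5| out[2]=81 → l++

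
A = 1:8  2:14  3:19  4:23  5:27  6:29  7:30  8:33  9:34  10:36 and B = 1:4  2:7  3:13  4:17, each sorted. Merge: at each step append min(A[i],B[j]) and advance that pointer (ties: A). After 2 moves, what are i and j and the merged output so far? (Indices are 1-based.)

i=1 j=1: A[i]=8>B[j]=4 take 4, j++
i=1 j=2: A[i]=8>B[j]=7 take 7, j++

i=1, j=3, merged so far=[4, 7]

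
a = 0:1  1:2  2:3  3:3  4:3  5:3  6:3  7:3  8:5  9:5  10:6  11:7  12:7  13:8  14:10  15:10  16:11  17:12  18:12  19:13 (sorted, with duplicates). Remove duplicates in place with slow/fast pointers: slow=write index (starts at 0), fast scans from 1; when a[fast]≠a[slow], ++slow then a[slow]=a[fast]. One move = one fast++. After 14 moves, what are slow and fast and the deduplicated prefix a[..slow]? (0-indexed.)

slow=0 fast=1: a[fast]=2≠a[slow]=1 write a[1]=2, slow++,fast++
slow=1 fast=2: a[fast]=3≠a[slow]=2 write a[2]=3, slow++,fast++
slow=2 fast=3: a[fast]=3=a[slow] dup, fast++
slow=2 fast=4: a[fast]=3=a[slow] dup, fast++
slow=2 fast=5: a[fast]=3=a[slow] dup, fast++
slow=2 fast=6: a[fast]=3=a[slow] dup, fast++
slow=2 fast=7: a[fast]=3=a[slow] dup, fast++
slow=2 fast=8: a[fast]=5≠a[slow]=3 write a[3]=5, slow++,fast++
slow=3 fast=9: a[fast]=5=a[slow] dup, fast++
slow=3 fast=10: a[fast]=6≠a[slow]=5 write a[4]=6, slow++,fast++
slow=4 fast=11: a[fast]=7≠a[slow]=6 write a[5]=7, slow++,fast++
slow=5 fast=12: a[fast]=7=a[slow] dup, fast++
slow=5 fast=13: a[fast]=8≠a[slow]=7 write a[6]=8, slow++,fast++
slow=6 fast=14: a[fast]=10≠a[slow]=8 write a[7]=10, slow++,fast++

slow=7, fast=15, prefix=[1, 2, 3, 5, 6, 7, 8, 10]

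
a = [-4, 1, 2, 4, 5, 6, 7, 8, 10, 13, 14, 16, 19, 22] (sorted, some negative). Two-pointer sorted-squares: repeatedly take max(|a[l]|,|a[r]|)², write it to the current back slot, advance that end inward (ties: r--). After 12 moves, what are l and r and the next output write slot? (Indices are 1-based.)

l=1 r=14: |-4|<=|22| out[14]=484, r--
l=1 r=13: |-4|<=|19| out[13]=361, r--
l=1 r=12: |-4|<=|16| out[12]=256, r--
l=1 r=11: |-4|<=|14| out[11]=196, r--
l=1 r=10: |-4|<=|13| out[10]=169, r--
l=1 r=9: |-4|<=|10| out[9]=100, r--
l=1 r=8: |-4|<=|8| out[8]=64, r--
l=1 r=7: |-4|<=|7| out[7]=49, r--
l=1 r=6: |-4|<=|6| out[6]=36, r--
l=1 r=5: |-4|<=|5| out[5]=25, r--
l=1 r=4: |-4|<=|4| out[4]=16, r--
l=1 r=3: |-4|>|2| out[3]=16, l++

l=2, r=3, next write slot=2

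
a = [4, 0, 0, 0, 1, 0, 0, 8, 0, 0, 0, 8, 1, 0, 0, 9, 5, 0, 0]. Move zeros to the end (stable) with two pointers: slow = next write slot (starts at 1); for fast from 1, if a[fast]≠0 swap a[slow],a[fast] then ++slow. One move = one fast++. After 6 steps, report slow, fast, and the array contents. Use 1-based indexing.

slow=3, fast=7, a=[4, 1, 0, 0, 0, 0, 0, 8, 0, 0, 0, 8, 1, 0, 0, 9, 5, 0, 0]

slow=1 fast=1: a[fast]=4≠0 swap→a[1]=4, slow++,fast++
slow=2 fast=2: a[fast]=0, fast++
slow=2 fast=3: a[fast]=0, fast++
slow=2 fast=4: a[fast]=0, fast++
slow=2 fast=5: a[fast]=1≠0 swap→a[2]=1, slow++,fast++
slow=3 fast=6: a[fast]=0, fast++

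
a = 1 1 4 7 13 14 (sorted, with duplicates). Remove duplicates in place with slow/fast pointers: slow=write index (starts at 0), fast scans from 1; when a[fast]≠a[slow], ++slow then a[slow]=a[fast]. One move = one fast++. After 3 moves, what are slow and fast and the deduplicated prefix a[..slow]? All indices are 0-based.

slow=2, fast=4, prefix=[1, 4, 7]

slow=0 fast=1: a[fast]=1=a[slow] dup, fast++
slow=0 fast=2: a[fast]=4≠a[slow]=1 write a[1]=4, slow++,fast++
slow=1 fast=3: a[fast]=7≠a[slow]=4 write a[2]=7, slow++,fast++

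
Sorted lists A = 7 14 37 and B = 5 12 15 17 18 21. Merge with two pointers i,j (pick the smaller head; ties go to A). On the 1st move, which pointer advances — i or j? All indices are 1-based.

j

i=1 j=1: A[i]=7>B[j]=5 take 5, j++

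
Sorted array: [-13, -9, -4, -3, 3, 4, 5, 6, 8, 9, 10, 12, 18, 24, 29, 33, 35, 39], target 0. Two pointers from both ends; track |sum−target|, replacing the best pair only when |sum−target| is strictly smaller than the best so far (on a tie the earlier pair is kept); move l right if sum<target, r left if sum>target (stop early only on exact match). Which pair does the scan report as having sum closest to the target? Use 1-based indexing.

pair (-9, 9) with sum 0 (|Δ|=0)

[1,18] -13+39=26 d=26 * → r--
[1,17] -13+35=22 d=22 * → r--
[1,16] -13+33=20 d=20 * → r--
[1,15] -13+29=16 d=16 * → r--
[1,14] -13+24=11 d=11 * → r--
[1,13] -13+18=5 d=5 * → r--
[1,12] -13+12=-1 d=1 * → l++
[2,12] -9+12=3 d=3 → r--
[2,11] -9+10=1 d=1 → r--
[2,10] -9+9=0 d=0 * → stop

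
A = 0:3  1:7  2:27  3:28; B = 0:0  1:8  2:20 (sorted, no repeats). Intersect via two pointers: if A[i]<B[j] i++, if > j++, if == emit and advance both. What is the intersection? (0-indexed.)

[i=0,j=0] 3>0 → j++
[i=0,j=1] 3<8 → i++
[i=1,j=1] 7<8 → i++
[i=2,j=1] 27>8 → j++
[i=2,j=2] 27>20 → j++

intersection = []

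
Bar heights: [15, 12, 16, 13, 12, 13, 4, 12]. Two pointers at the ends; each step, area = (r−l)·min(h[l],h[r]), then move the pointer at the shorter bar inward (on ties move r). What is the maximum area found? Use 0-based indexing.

max area = 84

[0,7] min(15,12)*7=84 best=84 * → r--
[0,6] min(15,4)*6=24 best=84 → r--
[0,5] min(15,13)*5=65 best=84 → r--
[0,4] min(15,12)*4=48 best=84 → r--
[0,3] min(15,13)*3=39 best=84 → r--
[0,2] min(15,16)*2=30 best=84 → l++
[1,2] min(12,16)*1=12 best=84 → l++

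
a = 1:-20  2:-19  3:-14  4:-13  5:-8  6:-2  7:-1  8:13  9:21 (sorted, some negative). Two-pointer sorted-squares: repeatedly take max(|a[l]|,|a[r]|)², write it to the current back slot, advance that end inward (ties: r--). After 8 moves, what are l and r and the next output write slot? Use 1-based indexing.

l=7, r=7, next write slot=1

[1,9] |-20|<=|21| out[9]=441 → r--
[1,8] |-20|>|13| out[8]=400 → l++
[2,8] |-19|>|13| out[7]=361 → l++
[3,8] |-14|>|13| out[6]=196 → l++
[4,8] |-13|<=|13| out[5]=169 → r--
[4,7] |-13|>|-1| out[4]=169 → l++
[5,7] |-8|>|-1| out[3]=64 → l++
[6,7] |-2|>|-1| out[2]=4 → l++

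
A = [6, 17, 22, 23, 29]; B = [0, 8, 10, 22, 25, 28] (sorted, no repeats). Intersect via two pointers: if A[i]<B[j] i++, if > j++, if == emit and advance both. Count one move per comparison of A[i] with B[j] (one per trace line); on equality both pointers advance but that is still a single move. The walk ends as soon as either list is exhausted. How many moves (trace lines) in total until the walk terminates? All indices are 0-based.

i=0 j=0: 6>0, j++
i=0 j=1: 6<8, i++
i=1 j=1: 17>8, j++
i=1 j=2: 17>10, j++
i=1 j=3: 17<22, i++
i=2 j=3: 22==22 emit, i++,j++
i=3 j=4: 23<25, i++
i=4 j=4: 29>25, j++
i=4 j=5: 29>28, j++

9 moves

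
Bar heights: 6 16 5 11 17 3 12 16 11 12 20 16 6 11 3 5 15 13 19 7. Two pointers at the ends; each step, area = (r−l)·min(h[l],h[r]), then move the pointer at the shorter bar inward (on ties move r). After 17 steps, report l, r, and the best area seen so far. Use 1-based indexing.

l=11, r=13, best area=272

l=1 r=20: min(6,7)*19=114 best=114 *, l++
l=2 r=20: min(16,7)*18=126 best=126 *, r--
l=2 r=19: min(16,19)*17=272 best=272 *, l++
l=3 r=19: min(5,19)*16=80 best=272, l++
l=4 r=19: min(11,19)*15=165 best=272, l++
l=5 r=19: min(17,19)*14=238 best=272, l++
l=6 r=19: min(3,19)*13=39 best=272, l++
l=7 r=19: min(12,19)*12=144 best=272, l++
l=8 r=19: min(16,19)*11=176 best=272, l++
l=9 r=19: min(11,19)*10=110 best=272, l++
l=10 r=19: min(12,19)*9=108 best=272, l++
l=11 r=19: min(20,19)*8=152 best=272, r--
l=11 r=18: min(20,13)*7=91 best=272, r--
l=11 r=17: min(20,15)*6=90 best=272, r--
l=11 r=16: min(20,5)*5=25 best=272, r--
l=11 r=15: min(20,3)*4=12 best=272, r--
l=11 r=14: min(20,11)*3=33 best=272, r--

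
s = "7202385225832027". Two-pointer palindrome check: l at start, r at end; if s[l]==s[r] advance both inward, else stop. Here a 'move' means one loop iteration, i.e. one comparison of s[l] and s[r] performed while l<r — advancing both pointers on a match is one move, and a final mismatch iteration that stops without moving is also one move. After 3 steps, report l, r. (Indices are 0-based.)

l=3, r=12

l=0 r=15: '7'=='7', l++,r--
l=1 r=14: '2'=='2', l++,r--
l=2 r=13: '0'=='0', l++,r--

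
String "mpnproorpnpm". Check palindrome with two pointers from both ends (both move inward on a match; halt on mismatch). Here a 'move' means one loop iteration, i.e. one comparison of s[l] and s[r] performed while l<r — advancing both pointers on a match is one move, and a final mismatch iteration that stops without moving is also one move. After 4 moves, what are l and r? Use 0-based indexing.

l=4, r=7

[0,11] 'm'=='m' → l++,r--
[1,10] 'p'=='p' → l++,r--
[2,9] 'n'=='n' → l++,r--
[3,8] 'p'=='p' → l++,r--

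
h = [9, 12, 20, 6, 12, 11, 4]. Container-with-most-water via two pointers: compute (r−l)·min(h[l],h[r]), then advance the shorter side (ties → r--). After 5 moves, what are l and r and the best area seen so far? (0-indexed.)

[0,6] min(9,4)*6=24 best=24 * → r--
[0,5] min(9,11)*5=45 best=45 * → l++
[1,5] min(12,11)*4=44 best=45 → r--
[1,4] min(12,12)*3=36 best=45 → r--
[1,3] min(12,6)*2=12 best=45 → r--

l=1, r=2, best area=45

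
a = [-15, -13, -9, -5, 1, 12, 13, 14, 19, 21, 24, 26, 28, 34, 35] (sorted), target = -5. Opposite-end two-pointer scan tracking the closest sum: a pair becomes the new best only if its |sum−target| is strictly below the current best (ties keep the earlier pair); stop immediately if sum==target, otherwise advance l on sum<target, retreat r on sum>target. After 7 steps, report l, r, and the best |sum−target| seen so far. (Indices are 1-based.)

l=1 r=15: -15+35=20 d=25 *, r--
l=1 r=14: -15+34=19 d=24 *, r--
l=1 r=13: -15+28=13 d=18 *, r--
l=1 r=12: -15+26=11 d=16 *, r--
l=1 r=11: -15+24=9 d=14 *, r--
l=1 r=10: -15+21=6 d=11 *, r--
l=1 r=9: -15+19=4 d=9 *, r--

l=1, r=8, best |Δ|=9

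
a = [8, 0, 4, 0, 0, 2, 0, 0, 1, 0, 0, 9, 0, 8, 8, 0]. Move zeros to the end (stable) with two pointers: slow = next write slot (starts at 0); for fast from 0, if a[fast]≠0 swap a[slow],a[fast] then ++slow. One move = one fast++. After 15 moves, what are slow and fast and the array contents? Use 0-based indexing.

slow=7, fast=15, a=[8, 4, 2, 1, 9, 8, 8, 0, 0, 0, 0, 0, 0, 0, 0, 0]

slow=0 fast=0: a[fast]=8≠0 swap→a[0]=8, slow++,fast++
slow=1 fast=1: a[fast]=0, fast++
slow=1 fast=2: a[fast]=4≠0 swap→a[1]=4, slow++,fast++
slow=2 fast=3: a[fast]=0, fast++
slow=2 fast=4: a[fast]=0, fast++
slow=2 fast=5: a[fast]=2≠0 swap→a[2]=2, slow++,fast++
slow=3 fast=6: a[fast]=0, fast++
slow=3 fast=7: a[fast]=0, fast++
slow=3 fast=8: a[fast]=1≠0 swap→a[3]=1, slow++,fast++
slow=4 fast=9: a[fast]=0, fast++
slow=4 fast=10: a[fast]=0, fast++
slow=4 fast=11: a[fast]=9≠0 swap→a[4]=9, slow++,fast++
slow=5 fast=12: a[fast]=0, fast++
slow=5 fast=13: a[fast]=8≠0 swap→a[5]=8, slow++,fast++
slow=6 fast=14: a[fast]=8≠0 swap→a[6]=8, slow++,fast++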